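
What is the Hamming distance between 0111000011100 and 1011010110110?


Count differing positions: ^ ^ . . . ^ . ^ . ^ . ^ . = 6 differences

6


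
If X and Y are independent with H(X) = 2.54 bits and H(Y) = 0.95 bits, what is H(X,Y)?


For independent variables, H(X,Y) = H(X) + H(Y) = 2.54 + 0.95 = 3.49

3.49 bits


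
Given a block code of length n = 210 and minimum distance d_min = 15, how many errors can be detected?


Detection capability = d_min - 1 = 15 - 1 = 14

14 errors


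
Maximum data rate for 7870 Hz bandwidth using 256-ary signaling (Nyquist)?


Rate = 2 * B * log2(M) = 2 * 7870 * 8.0 = 125920.0

125920.0 bps


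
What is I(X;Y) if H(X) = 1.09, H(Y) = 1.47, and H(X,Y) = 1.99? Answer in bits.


I(X;Y) = H(X) + H(Y) - H(X,Y) = 1.09 + 1.47 - 1.99 = 0.57

0.57 bits


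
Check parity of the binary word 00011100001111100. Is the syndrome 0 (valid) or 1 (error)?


Syndrome = XOR of all bits = 0 XOR 0 XOR 0 XOR 1 XOR 1 XOR 1 XOR 0 XOR 0 XOR 0 XOR 0 XOR 1 XOR 1 XOR 1 XOR 1 XOR 1 XOR 0 XOR 0 = 0

0


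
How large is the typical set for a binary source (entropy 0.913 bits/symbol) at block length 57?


log2|A_typical| = nH = 57 * 0.913 = 52.041, so |A_typical| ~ 2^52.041 = 4.633e+15

4.633e+15


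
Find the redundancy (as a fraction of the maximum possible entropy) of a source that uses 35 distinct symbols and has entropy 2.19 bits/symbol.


H_max = log2(K) = log2(35) = 5.1293 bits/symbol. Redundancy = 1 - H/H_max = 1 - 2.19/5.1293 = 1 - 0.427 = 0.573

0.573


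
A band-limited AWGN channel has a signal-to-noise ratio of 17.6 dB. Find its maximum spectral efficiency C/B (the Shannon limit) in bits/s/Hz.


SNR_linear = 10^(17.6/10) = 57.544; C/B = log2(1 + SNR_linear) = log2(1 + 57.544) = 5.8714

5.8714 bits/s/Hz


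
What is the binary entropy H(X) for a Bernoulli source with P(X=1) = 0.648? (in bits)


H = -p*log2(p) - (1-p)*log2(1-p). -0.648*log2(0.648) = 0.405605; -0.352*log2(0.352) = 0.530236. H = 0.405605 + 0.530236 = 0.9358

0.9358 bits


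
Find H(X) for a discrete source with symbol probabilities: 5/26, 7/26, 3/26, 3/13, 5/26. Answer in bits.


H = -sum(p_i * log2(p_i)). Terms: -(5/26)*log2(5/26) = 0.457406; -(7/26)*log2(7/26) = 0.509677; -(3/26)*log2(3/26) = 0.359478; -(3/13)*log2(3/13) = 0.488187; -(5/26)*log2(5/26) = 0.457406. H = 0.457406 + 0.509677 + 0.359478 + 0.488187 + 0.457406 = 2.2722

2.2722 bits


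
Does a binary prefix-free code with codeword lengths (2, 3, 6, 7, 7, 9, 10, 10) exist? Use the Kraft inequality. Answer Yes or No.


Kraft sum = sum(2^(-l_i)) = 0.4102, need <= 1. Result: satisfied (a binary prefix-free code with these lengths exists)

Yes


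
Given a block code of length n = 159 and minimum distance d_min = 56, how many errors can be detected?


Detection capability = d_min - 1 = 56 - 1 = 55

55 errors


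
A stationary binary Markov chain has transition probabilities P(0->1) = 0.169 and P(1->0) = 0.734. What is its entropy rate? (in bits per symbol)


Stationary distribution: pi_0 = p10/(p01+p10) = 0.8128, pi_1 = 0.1872. Entropy rate H' = pi_0*H(p01) + pi_1*H(p10) = 0.8128*0.6554 + 0.1872*0.8357 = 0.6891

0.6891 bits/symbol


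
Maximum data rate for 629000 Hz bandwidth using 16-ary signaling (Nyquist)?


Rate = 2 * B * log2(M) = 2 * 629000 * 4.0 = 5032000.0

5032000.0 bps


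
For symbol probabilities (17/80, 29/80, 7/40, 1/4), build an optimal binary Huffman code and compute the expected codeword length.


Huffman construction (repeatedly merge the two least-probable nodes; each merge adds 1 bit to every symbol beneath it): 7/40 + 17/80 = 31/80; 1/4 + 29/80 = 49/80; 31/80 + 49/80 = 1. Resulting codeword lengths (in the order the probabilities were given): (2, 2, 2, 2). L_avg = sum(p_i * l_i) = 17/80*2 + 29/80*2 + 7/40*2 + 1/4*2 = 2

2.0 bits


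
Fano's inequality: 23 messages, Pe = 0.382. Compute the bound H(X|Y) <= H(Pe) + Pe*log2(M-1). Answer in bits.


H(Pe) = -Pe*log2(Pe) - (1-Pe)*log2(1-Pe) = -0.382*log2(0.382) - 0.618*log2(0.618) = 0.530352 + 0.429091 = 0.9594. Pe*log2(M-1) = 0.382*log2(22) = 1.703503. Bound = H(Pe) + Pe*log2(M-1) = 0.530352 + 0.429091 + 1.703503 = 2.6629

2.6629 bits


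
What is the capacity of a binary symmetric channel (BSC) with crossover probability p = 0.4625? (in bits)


H(p) = -p*log2(p) - (1-p)*log2(1-p) = -0.4625*log2(0.4625) - 0.5375*log2(0.5375) = 0.514520 + 0.481419 = 0.9959. C = 1 - H(p) = 1 - 0.9959 = 0.0041

0.0041 bits


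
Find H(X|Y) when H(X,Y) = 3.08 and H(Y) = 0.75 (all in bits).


H(X|Y) = H(X,Y) - H(Y) = 3.08 - 0.75 = 2.33

2.33 bits


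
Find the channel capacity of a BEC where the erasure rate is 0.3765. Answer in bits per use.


C = 1 - epsilon = 1 - 0.3765 = 0.6235

0.6235 bits


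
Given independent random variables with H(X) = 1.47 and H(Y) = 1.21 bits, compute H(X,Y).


For independent variables, H(X,Y) = H(X) + H(Y) = 1.47 + 1.21 = 2.68

2.68 bits


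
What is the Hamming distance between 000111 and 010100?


Count differing positions: . ^ . . ^ ^ = 3 differences

3


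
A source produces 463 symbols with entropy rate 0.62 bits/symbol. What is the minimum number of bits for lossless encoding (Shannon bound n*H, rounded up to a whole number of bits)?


Minimum bits >= n * H = 463 * 0.62 = 287.06, rounded up to a whole number of bits = 288

288 bits


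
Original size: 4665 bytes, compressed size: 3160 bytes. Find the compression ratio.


Ratio = original / compressed = 4665 / 3160 = 1.4763

1.4763


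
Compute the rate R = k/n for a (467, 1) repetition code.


Rate = k/n = 1/467

1/467


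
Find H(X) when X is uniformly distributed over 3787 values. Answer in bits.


H = log2(n) = log2(3787) = 11.8868

11.8868 bits


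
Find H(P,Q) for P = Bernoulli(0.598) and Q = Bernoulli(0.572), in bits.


H(P,Q) = -p*log2(q) - (1-p)*log2(1-q). -0.598*log2(0.572) = 0.481936; -0.402*log2(0.428) = 0.492176. H(P,Q) = 0.481936 + 0.492176 = 0.9741

0.9741 bits


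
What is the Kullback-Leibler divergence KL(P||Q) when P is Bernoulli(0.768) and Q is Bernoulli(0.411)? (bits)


KL = p*log2(p/q) + (1-p)*log2((1-p)/(1-q)) = 0.768*log2(0.768/0.411) + 0.232*log2(0.232/0.589) = 0.3809

0.3809 bits


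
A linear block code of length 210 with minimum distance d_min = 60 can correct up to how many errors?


Correction capability = floor((d-1)/2) = floor((60-1)/2) = 29

29 errors


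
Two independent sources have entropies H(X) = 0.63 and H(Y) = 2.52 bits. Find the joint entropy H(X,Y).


For independent variables, H(X,Y) = H(X) + H(Y) = 0.63 + 2.52 = 3.15

3.15 bits


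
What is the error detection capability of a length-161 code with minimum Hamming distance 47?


Detection capability = d_min - 1 = 47 - 1 = 46

46 errors


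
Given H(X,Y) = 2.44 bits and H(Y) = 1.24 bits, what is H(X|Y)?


H(X|Y) = H(X,Y) - H(Y) = 2.44 - 1.24 = 1.2

1.2 bits


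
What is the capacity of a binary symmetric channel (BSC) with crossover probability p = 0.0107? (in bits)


H(p) = -p*log2(p) - (1-p)*log2(1-p) = -0.0107*log2(0.0107) - 0.9893*log2(0.9893) = 0.070045 + 0.015354 = 0.0854. C = 1 - H(p) = 1 - 0.0854 = 0.9146

0.9146 bits


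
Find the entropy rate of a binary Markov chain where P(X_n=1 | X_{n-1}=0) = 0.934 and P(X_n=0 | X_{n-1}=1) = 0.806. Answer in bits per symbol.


Stationary distribution: pi_0 = p10/(p01+p10) = 0.4632, pi_1 = 0.5368. Entropy rate H' = pi_0*H(p01) + pi_1*H(p10) = 0.4632*0.3508 + 0.5368*0.7098 = 0.5435

0.5435 bits/symbol


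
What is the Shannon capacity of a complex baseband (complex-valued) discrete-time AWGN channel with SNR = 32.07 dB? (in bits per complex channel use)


SNR_linear = 10^(32.07/10) = 1610.6456; C = log2(1 + SNR_linear) = log2(1 + 1610.6456) = 10.6543

10.6543 bits/channel use


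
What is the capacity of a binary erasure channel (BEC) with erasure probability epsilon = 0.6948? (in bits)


C = 1 - epsilon = 1 - 0.6948 = 0.3052

0.3052 bits


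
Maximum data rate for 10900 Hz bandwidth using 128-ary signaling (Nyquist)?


Rate = 2 * B * log2(M) = 2 * 10900 * 7.0 = 152600.0

152600.0 bps


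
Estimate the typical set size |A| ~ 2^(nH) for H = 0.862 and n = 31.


log2|A_typical| = nH = 31 * 0.862 = 26.722, so |A_typical| ~ 2^26.722 = 1.107e+08

1.107e+08


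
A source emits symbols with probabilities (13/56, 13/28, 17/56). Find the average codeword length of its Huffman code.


Huffman construction (repeatedly merge the two least-probable nodes; each merge adds 1 bit to every symbol beneath it): 13/56 + 17/56 = 15/28; 13/28 + 15/28 = 1. Resulting codeword lengths (in the order the probabilities were given): (2, 1, 2). L_avg = sum(p_i * l_i) = 13/56*2 + 13/28*1 + 17/56*2 = 43/28 = 1.5357

1.5357 bits


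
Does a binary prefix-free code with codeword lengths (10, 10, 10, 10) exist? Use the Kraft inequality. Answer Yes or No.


Kraft sum = sum(2^(-l_i)) = 0.0039, need <= 1. Result: satisfied (a binary prefix-free code with these lengths exists)

Yes


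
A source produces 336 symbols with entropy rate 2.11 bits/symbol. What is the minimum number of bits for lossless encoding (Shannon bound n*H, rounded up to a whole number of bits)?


Minimum bits >= n * H = 336 * 2.11 = 708.96, rounded up to a whole number of bits = 709

709 bits


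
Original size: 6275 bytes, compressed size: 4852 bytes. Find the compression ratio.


Ratio = original / compressed = 6275 / 4852 = 1.2933

1.2933


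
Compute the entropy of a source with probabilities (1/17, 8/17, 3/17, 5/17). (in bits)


H = -sum(p_i * log2(p_i)). Terms: -(1/17)*log2(1/17) = 0.240439; -(8/17)*log2(8/17) = 0.511747; -(3/17)*log2(3/17) = 0.441618; -(5/17)*log2(5/17) = 0.519275. H = 0.240439 + 0.511747 + 0.441618 + 0.519275 = 1.7131

1.7131 bits


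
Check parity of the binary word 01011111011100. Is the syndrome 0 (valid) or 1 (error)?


Syndrome = XOR of all bits = 0 XOR 1 XOR 0 XOR 1 XOR 1 XOR 1 XOR 1 XOR 1 XOR 0 XOR 1 XOR 1 XOR 1 XOR 0 XOR 0 = 1

1


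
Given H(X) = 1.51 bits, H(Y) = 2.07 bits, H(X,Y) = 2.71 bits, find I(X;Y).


I(X;Y) = H(X) + H(Y) - H(X,Y) = 1.51 + 2.07 - 2.71 = 0.87

0.87 bits


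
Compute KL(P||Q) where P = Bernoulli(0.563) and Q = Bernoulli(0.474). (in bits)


KL = p*log2(p/q) + (1-p)*log2((1-p)/(1-q)) = 0.563*log2(0.563/0.474) + 0.437*log2(0.437/0.526) = 0.0229

0.0229 bits


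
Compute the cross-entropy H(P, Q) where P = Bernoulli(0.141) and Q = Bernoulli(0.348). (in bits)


H(P,Q) = -p*log2(q) - (1-p)*log2(1-q). -0.141*log2(0.348) = 0.214721; -0.859*log2(0.652) = 0.530051. H(P,Q) = 0.214721 + 0.530051 = 0.7448

0.7448 bits


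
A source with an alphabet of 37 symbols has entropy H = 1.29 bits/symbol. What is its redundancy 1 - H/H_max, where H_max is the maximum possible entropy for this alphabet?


H_max = log2(K) = log2(37) = 5.2095 bits/symbol. Redundancy = 1 - H/H_max = 1 - 1.29/5.2095 = 1 - 0.2476 = 0.7524

0.7524


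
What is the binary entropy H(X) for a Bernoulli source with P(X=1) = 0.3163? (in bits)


H = -p*log2(p) - (1-p)*log2(1-p). -0.3163*log2(0.3163) = 0.525259; -0.6837*log2(0.6837) = 0.375054. H = 0.525259 + 0.375054 = 0.9003

0.9003 bits


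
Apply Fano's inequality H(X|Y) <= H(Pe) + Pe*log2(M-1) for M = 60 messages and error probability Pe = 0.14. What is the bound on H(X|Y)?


H(Pe) = -Pe*log2(Pe) - (1-Pe)*log2(1-Pe) = -0.14*log2(0.14) - 0.86*log2(0.86) = 0.397110 + 0.187129 = 0.5842. Pe*log2(M-1) = 0.14*log2(59) = 0.823570. Bound = H(Pe) + Pe*log2(M-1) = 0.397110 + 0.187129 + 0.823570 = 1.4078

1.4078 bits


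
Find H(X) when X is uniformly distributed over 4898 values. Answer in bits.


H = log2(n) = log2(4898) = 12.258

12.258 bits


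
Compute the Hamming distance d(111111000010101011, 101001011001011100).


Count differing positions: . ^ . ^ ^ . . ^ ^ . ^ ^ ^ ^ . ^ ^ ^ = 12 differences

12


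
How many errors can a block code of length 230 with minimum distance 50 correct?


Correction capability = floor((d-1)/2) = floor((50-1)/2) = 24

24 errors


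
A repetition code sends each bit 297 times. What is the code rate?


Rate = k/n = 1/297

1/297


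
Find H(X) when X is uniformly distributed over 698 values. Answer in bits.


H = log2(n) = log2(698) = 9.4471

9.4471 bits


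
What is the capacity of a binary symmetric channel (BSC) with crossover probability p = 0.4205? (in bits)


H(p) = -p*log2(p) - (1-p)*log2(1-p) = -0.4205*log2(0.4205) - 0.5795*log2(0.5795) = 0.525550 + 0.456136 = 0.9817. C = 1 - H(p) = 1 - 0.9817 = 0.0183

0.0183 bits


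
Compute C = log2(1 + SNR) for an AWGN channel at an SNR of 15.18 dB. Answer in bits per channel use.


SNR_linear = 10^(15.18/10) = 32.961; C = log2(1 + SNR_linear) = log2(1 + 32.961) = 5.0858

5.0858 bits/channel use


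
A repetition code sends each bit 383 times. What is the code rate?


Rate = k/n = 1/383

1/383


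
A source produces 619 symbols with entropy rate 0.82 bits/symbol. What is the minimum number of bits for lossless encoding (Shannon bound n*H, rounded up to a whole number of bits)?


Minimum bits >= n * H = 619 * 0.82 = 507.58, rounded up to a whole number of bits = 508

508 bits


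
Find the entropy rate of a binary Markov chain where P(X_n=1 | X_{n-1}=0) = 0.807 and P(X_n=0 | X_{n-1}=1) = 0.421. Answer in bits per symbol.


Stationary distribution: pi_0 = p10/(p01+p10) = 0.3428, pi_1 = 0.6572. Entropy rate H' = pi_0*H(p01) + pi_1*H(p10) = 0.3428*0.7077 + 0.6572*0.9819 = 0.8879

0.8879 bits/symbol


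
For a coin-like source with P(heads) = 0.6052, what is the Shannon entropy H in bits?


H = -p*log2(p) - (1-p)*log2(1-p). -0.6052*log2(0.6052) = 0.438477; -0.3948*log2(0.3948) = 0.529350. H = 0.438477 + 0.529350 = 0.9678

0.9678 bits


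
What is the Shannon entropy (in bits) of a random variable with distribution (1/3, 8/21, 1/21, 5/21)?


H = -sum(p_i * log2(p_i)). Terms: -(1/3)*log2(1/3) = 0.528321; -(8/21)*log2(8/21) = 0.530407; -(1/21)*log2(1/21) = 0.209158; -(5/21)*log2(5/21) = 0.492950. H = 0.528321 + 0.530407 + 0.209158 + 0.492950 = 1.7608

1.7608 bits


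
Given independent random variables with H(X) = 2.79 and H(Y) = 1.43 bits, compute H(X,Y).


For independent variables, H(X,Y) = H(X) + H(Y) = 2.79 + 1.43 = 4.22

4.22 bits


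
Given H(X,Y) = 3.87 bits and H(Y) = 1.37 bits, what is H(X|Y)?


H(X|Y) = H(X,Y) - H(Y) = 3.87 - 1.37 = 2.5

2.5 bits


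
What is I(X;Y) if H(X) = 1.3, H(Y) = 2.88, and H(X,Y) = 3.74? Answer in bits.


I(X;Y) = H(X) + H(Y) - H(X,Y) = 1.3 + 2.88 - 3.74 = 0.44

0.44 bits


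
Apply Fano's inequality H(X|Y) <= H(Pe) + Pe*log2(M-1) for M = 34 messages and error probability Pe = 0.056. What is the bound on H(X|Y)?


H(Pe) = -Pe*log2(Pe) - (1-Pe)*log2(1-Pe) = -0.056*log2(0.056) - 0.944*log2(0.944) = 0.232872 + 0.078485 = 0.3114. Pe*log2(M-1) = 0.056*log2(33) = 0.282486. Bound = H(Pe) + Pe*log2(M-1) = 0.232872 + 0.078485 + 0.282486 = 0.5938

0.5938 bits


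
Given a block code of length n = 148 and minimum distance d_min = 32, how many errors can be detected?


Detection capability = d_min - 1 = 32 - 1 = 31

31 errors


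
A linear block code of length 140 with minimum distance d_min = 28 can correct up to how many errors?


Correction capability = floor((d-1)/2) = floor((28-1)/2) = 13

13 errors


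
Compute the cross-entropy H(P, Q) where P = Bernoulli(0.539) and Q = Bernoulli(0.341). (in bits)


H(P,Q) = -p*log2(q) - (1-p)*log2(1-q). -0.539*log2(0.341) = 0.836612; -0.461*log2(0.659) = 0.277360. H(P,Q) = 0.836612 + 0.277360 = 1.114

1.114 bits


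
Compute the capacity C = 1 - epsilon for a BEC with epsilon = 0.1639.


C = 1 - epsilon = 1 - 0.1639 = 0.8361

0.8361 bits


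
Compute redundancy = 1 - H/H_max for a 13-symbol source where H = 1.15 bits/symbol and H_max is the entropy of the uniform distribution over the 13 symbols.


H_max = log2(K) = log2(13) = 3.7004 bits/symbol. Redundancy = 1 - H/H_max = 1 - 1.15/3.7004 = 1 - 0.3108 = 0.6892

0.6892


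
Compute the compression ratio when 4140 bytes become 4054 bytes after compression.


Ratio = original / compressed = 4140 / 4054 = 1.0212

1.0212


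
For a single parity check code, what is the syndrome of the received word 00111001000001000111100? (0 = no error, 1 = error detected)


Syndrome = XOR of all bits = 0 XOR 0 XOR 1 XOR 1 XOR 1 XOR 0 XOR 0 XOR 1 XOR 0 XOR 0 XOR 0 XOR 0 XOR 0 XOR 1 XOR 0 XOR 0 XOR 0 XOR 1 XOR 1 XOR 1 XOR 1 XOR 0 XOR 0 = 1

1


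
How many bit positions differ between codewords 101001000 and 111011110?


Count differing positions: . ^ . . ^ . ^ ^ . = 4 differences

4


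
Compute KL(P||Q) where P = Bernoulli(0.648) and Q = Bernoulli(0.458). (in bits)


KL = p*log2(p/q) + (1-p)*log2((1-p)/(1-q)) = 0.648*log2(0.648/0.458) + 0.352*log2(0.352/0.542) = 0.1052

0.1052 bits


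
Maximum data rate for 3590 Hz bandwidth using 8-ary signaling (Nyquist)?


Rate = 2 * B * log2(M) = 2 * 3590 * 3.0 = 21540.0

21540.0 bps


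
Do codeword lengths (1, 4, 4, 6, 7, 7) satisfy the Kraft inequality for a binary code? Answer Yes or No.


Kraft sum = sum(2^(-l_i)) = 0.6562, need <= 1. Result: satisfied (a binary prefix-free code with these lengths exists)

Yes


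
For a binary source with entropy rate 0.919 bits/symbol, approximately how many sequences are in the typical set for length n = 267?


log2|A_typical| = nH = 267 * 0.919 = 245.373, so |A_typical| ~ 2^245.373 = 7.322e+73

7.322e+73


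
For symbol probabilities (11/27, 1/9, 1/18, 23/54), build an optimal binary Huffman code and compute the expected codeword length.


Huffman construction (repeatedly merge the two least-probable nodes; each merge adds 1 bit to every symbol beneath it): 1/18 + 1/9 = 1/6; 1/6 + 11/27 = 31/54; 23/54 + 31/54 = 1. Resulting codeword lengths (in the order the probabilities were given): (2, 3, 3, 1). L_avg = sum(p_i * l_i) = 11/27*2 + 1/9*3 + 1/18*3 + 23/54*1 = 47/27 = 1.7407

1.7407 bits


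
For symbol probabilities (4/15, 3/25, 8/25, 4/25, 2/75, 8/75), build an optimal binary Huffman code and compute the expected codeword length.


Huffman construction (repeatedly merge the two least-probable nodes; each merge adds 1 bit to every symbol beneath it): 2/75 + 8/75 = 2/15; 3/25 + 2/15 = 19/75; 4/25 + 19/75 = 31/75; 4/15 + 8/25 = 44/75; 31/75 + 44/75 = 1. Resulting codeword lengths (in the order the probabilities were given): (2, 3, 2, 2, 4, 4). L_avg = sum(p_i * l_i) = 4/15*2 + 3/25*3 + 8/25*2 + 4/25*2 + 2/75*4 + 8/75*4 = 179/75 = 2.3867

2.3867 bits


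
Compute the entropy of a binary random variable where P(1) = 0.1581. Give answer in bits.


H = -p*log2(p) - (1-p)*log2(1-p). -0.1581*log2(0.1581) = 0.420718; -0.8419*log2(0.8419) = 0.209026. H = 0.420718 + 0.209026 = 0.6297

0.6297 bits


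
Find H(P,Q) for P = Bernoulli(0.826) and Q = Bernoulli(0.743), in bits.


H(P,Q) = -p*log2(q) - (1-p)*log2(1-q). -0.826*log2(0.743) = 0.353995; -0.174*log2(0.257) = 0.341068. H(P,Q) = 0.353995 + 0.341068 = 0.6951

0.6951 bits


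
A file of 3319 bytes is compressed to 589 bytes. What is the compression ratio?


Ratio = original / compressed = 3319 / 589 = 5.635

5.635


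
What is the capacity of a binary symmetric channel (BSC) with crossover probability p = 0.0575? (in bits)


H(p) = -p*log2(p) - (1-p)*log2(1-p) = -0.0575*log2(0.0575) - 0.9425*log2(0.9425) = 0.236917 + 0.080523 = 0.3174. C = 1 - H(p) = 1 - 0.3174 = 0.6826

0.6826 bits


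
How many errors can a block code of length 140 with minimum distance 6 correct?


Correction capability = floor((d-1)/2) = floor((6-1)/2) = 2

2 errors


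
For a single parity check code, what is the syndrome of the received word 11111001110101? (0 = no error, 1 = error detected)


Syndrome = XOR of all bits = 1 XOR 1 XOR 1 XOR 1 XOR 1 XOR 0 XOR 0 XOR 1 XOR 1 XOR 1 XOR 0 XOR 1 XOR 0 XOR 1 = 0

0


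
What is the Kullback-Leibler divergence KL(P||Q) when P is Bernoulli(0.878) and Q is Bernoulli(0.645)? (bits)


KL = p*log2(p/q) + (1-p)*log2((1-p)/(1-q)) = 0.878*log2(0.878/0.645) + 0.122*log2(0.122/0.355) = 0.2026

0.2026 bits


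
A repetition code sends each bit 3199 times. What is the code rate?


Rate = k/n = 1/3199

1/3199


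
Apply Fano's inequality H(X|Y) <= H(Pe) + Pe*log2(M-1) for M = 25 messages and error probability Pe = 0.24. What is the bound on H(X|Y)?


H(Pe) = -Pe*log2(Pe) - (1-Pe)*log2(1-Pe) = -0.24*log2(0.24) - 0.76*log2(0.76) = 0.494134 + 0.300906 = 0.795. Pe*log2(M-1) = 0.24*log2(24) = 1.100391. Bound = H(Pe) + Pe*log2(M-1) = 0.494134 + 0.300906 + 1.100391 = 1.8954

1.8954 bits


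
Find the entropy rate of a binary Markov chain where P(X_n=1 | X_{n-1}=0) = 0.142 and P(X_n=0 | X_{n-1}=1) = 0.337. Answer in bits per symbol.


Stationary distribution: pi_0 = p10/(p01+p10) = 0.7035, pi_1 = 0.2965. Entropy rate H' = pi_0*H(p01) + pi_1*H(p10) = 0.7035*0.5895 + 0.2965*0.9219 = 0.688

0.688 bits/symbol


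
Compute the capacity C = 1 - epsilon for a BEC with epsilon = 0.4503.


C = 1 - epsilon = 1 - 0.4503 = 0.5497

0.5497 bits


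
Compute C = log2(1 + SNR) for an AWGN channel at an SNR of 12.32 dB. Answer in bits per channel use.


SNR_linear = 10^(12.32/10) = 17.0608; C = log2(1 + SNR_linear) = log2(1 + 17.0608) = 4.1748

4.1748 bits/channel use


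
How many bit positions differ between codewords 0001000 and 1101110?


Count differing positions: ^ ^ . . ^ ^ . = 4 differences

4


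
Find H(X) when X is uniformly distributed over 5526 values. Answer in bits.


H = log2(n) = log2(5526) = 12.432

12.432 bits


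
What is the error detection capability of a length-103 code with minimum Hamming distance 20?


Detection capability = d_min - 1 = 20 - 1 = 19

19 errors


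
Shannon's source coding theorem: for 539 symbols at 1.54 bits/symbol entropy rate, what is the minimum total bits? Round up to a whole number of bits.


Minimum bits >= n * H = 539 * 1.54 = 830.06, rounded up to a whole number of bits = 831

831 bits


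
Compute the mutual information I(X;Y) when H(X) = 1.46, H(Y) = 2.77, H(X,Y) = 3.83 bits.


I(X;Y) = H(X) + H(Y) - H(X,Y) = 1.46 + 2.77 - 3.83 = 0.4

0.4 bits


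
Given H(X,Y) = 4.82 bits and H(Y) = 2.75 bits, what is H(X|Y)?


H(X|Y) = H(X,Y) - H(Y) = 4.82 - 2.75 = 2.07

2.07 bits


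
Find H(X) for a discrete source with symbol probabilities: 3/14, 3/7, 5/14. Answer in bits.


H = -sum(p_i * log2(p_i)). Terms: -(3/14)*log2(3/14) = 0.476227; -(3/7)*log2(3/7) = 0.523882; -(5/14)*log2(5/14) = 0.530510. H = 0.476227 + 0.523882 + 0.530510 = 1.5306

1.5306 bits


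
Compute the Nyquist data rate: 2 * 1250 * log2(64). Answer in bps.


Rate = 2 * B * log2(M) = 2 * 1250 * 6.0 = 15000.0

15000.0 bps


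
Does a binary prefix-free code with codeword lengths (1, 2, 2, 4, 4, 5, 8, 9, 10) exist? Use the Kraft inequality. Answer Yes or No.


Kraft sum = sum(2^(-l_i)) = 1.1631, need <= 1. Result: violated (a binary prefix-free code with these lengths cannot exist)

No


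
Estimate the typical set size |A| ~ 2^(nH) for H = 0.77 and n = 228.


log2|A_typical| = nH = 228 * 0.77 = 175.56, so |A_typical| ~ 2^175.56 = 7.060e+52

7.060e+52


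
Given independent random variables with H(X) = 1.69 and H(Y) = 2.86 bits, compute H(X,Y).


For independent variables, H(X,Y) = H(X) + H(Y) = 1.69 + 2.86 = 4.55

4.55 bits


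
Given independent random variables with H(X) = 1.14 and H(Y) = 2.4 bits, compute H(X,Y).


For independent variables, H(X,Y) = H(X) + H(Y) = 1.14 + 2.4 = 3.54

3.54 bits


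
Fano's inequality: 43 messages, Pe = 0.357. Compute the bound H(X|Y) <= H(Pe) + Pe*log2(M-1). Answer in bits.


H(Pe) = -Pe*log2(Pe) - (1-Pe)*log2(1-Pe) = -0.357*log2(0.357) - 0.643*log2(0.643) = 0.530503 + 0.409661 = 0.9402. Pe*log2(M-1) = 0.357*log2(42) = 1.925057. Bound = H(Pe) + Pe*log2(M-1) = 0.530503 + 0.409661 + 1.925057 = 2.8652

2.8652 bits


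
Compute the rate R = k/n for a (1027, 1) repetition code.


Rate = k/n = 1/1027

1/1027


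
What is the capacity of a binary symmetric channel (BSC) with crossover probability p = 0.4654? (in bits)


H(p) = -p*log2(p) - (1-p)*log2(1-p) = -0.4654*log2(0.4654) - 0.5346*log2(0.5346) = 0.513549 + 0.482994 = 0.9965. C = 1 - H(p) = 1 - 0.9965 = 0.0035

0.0035 bits


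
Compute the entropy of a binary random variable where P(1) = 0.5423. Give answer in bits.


H = -p*log2(p) - (1-p)*log2(1-p). -0.5423*log2(0.5423) = 0.478762; -0.4577*log2(0.4577) = 0.516069. H = 0.478762 + 0.516069 = 0.9948

0.9948 bits


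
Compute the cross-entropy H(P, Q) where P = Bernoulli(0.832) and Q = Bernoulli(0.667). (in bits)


H(P,Q) = -p*log2(q) - (1-p)*log2(1-q). -0.832*log2(0.667) = 0.486089; -0.168*log2(0.333) = 0.266516. H(P,Q) = 0.486089 + 0.266516 = 0.7526

0.7526 bits


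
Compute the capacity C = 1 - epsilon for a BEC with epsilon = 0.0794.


C = 1 - epsilon = 1 - 0.0794 = 0.9206

0.9206 bits


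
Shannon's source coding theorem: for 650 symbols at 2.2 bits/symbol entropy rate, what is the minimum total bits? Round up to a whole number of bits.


Minimum bits >= n * H = 650 * 2.2 = 1430.0, rounded up to a whole number of bits = 1430

1430 bits


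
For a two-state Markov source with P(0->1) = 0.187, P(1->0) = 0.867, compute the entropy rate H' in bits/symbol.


Stationary distribution: pi_0 = p10/(p01+p10) = 0.8226, pi_1 = 0.1774. Entropy rate H' = pi_0*H(p01) + pi_1*H(p10) = 0.8226*0.6952 + 0.1774*0.5656 = 0.6722

0.6722 bits/symbol


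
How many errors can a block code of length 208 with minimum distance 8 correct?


Correction capability = floor((d-1)/2) = floor((8-1)/2) = 3

3 errors


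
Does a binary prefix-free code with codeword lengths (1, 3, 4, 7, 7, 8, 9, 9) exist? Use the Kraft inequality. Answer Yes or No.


Kraft sum = sum(2^(-l_i)) = 0.7109, need <= 1. Result: satisfied (a binary prefix-free code with these lengths exists)

Yes


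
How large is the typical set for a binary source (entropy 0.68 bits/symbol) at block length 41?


log2|A_typical| = nH = 41 * 0.68 = 27.88, so |A_typical| ~ 2^27.88 = 2.470e+08

2.470e+08


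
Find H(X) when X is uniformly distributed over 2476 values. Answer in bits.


H = log2(n) = log2(2476) = 11.2738

11.2738 bits


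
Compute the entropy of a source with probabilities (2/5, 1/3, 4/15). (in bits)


H = -sum(p_i * log2(p_i)). Terms: -(2/5)*log2(2/5) = 0.528771; -(1/3)*log2(1/3) = 0.528321; -(4/15)*log2(4/15) = 0.508504. H = 0.528771 + 0.528321 + 0.508504 = 1.5656

1.5656 bits


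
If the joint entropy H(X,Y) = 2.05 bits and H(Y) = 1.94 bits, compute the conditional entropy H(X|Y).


H(X|Y) = H(X,Y) - H(Y) = 2.05 - 1.94 = 0.11

0.11 bits


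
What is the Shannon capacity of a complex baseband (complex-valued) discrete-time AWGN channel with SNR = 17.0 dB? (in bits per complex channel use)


SNR_linear = 10^(17.0/10) = 50.1187; C = log2(1 + SNR_linear) = log2(1 + 50.1187) = 5.6758

5.6758 bits/channel use


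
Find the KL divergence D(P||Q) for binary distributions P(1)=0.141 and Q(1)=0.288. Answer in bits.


KL = p*log2(p/q) + (1-p)*log2((1-p)/(1-q)) = 0.141*log2(0.141/0.288) + 0.859*log2(0.859/0.712) = 0.0873

0.0873 bits


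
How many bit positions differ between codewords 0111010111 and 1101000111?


Count differing positions: ^ . ^ . . ^ . . . . = 3 differences

3


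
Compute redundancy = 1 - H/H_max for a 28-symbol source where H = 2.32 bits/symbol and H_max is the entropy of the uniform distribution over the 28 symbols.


H_max = log2(K) = log2(28) = 4.8074 bits/symbol. Redundancy = 1 - H/H_max = 1 - 2.32/4.8074 = 1 - 0.4826 = 0.5174

0.5174


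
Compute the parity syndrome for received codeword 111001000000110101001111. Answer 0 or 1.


Syndrome = XOR of all bits = 1 XOR 1 XOR 1 XOR 0 XOR 0 XOR 1 XOR 0 XOR 0 XOR 0 XOR 0 XOR 0 XOR 0 XOR 1 XOR 1 XOR 0 XOR 1 XOR 0 XOR 1 XOR 0 XOR 0 XOR 1 XOR 1 XOR 1 XOR 1 = 0

0


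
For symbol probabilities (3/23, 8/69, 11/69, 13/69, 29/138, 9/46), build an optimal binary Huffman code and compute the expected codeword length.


Huffman construction (repeatedly merge the two least-probable nodes; each merge adds 1 bit to every symbol beneath it): 8/69 + 3/23 = 17/69; 11/69 + 13/69 = 8/23; 9/46 + 29/138 = 28/69; 17/69 + 8/23 = 41/69; 28/69 + 41/69 = 1. Resulting codeword lengths (in the order the probabilities were given): (3, 3, 3, 3, 2, 2). L_avg = sum(p_i * l_i) = 3/23*3 + 8/69*3 + 11/69*3 + 13/69*3 + 29/138*2 + 9/46*2 = 179/69 = 2.5942

2.5942 bits


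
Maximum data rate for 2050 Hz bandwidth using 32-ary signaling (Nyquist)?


Rate = 2 * B * log2(M) = 2 * 2050 * 5.0 = 20500.0

20500.0 bps


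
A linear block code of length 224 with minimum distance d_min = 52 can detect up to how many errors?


Detection capability = d_min - 1 = 52 - 1 = 51

51 errors


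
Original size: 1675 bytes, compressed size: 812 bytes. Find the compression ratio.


Ratio = original / compressed = 1675 / 812 = 2.0628

2.0628


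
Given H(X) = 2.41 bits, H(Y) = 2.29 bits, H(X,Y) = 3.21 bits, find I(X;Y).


I(X;Y) = H(X) + H(Y) - H(X,Y) = 2.41 + 2.29 - 3.21 = 1.49

1.49 bits


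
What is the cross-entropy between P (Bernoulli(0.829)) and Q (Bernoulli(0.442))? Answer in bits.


H(P,Q) = -p*log2(q) - (1-p)*log2(1-q). -0.829*log2(0.442) = 0.976464; -0.171*log2(0.558) = 0.143924. H(P,Q) = 0.976464 + 0.143924 = 1.1204

1.1204 bits


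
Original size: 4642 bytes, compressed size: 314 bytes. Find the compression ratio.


Ratio = original / compressed = 4642 / 314 = 14.7834

14.7834


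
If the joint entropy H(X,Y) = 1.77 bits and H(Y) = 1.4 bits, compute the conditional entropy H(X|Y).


H(X|Y) = H(X,Y) - H(Y) = 1.77 - 1.4 = 0.37

0.37 bits


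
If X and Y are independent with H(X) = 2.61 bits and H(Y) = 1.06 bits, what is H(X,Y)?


For independent variables, H(X,Y) = H(X) + H(Y) = 2.61 + 1.06 = 3.67

3.67 bits


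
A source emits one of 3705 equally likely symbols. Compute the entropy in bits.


H = log2(n) = log2(3705) = 11.8553

11.8553 bits


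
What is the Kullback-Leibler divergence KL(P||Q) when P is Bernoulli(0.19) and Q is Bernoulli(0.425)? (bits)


KL = p*log2(p/q) + (1-p)*log2((1-p)/(1-q)) = 0.19*log2(0.19/0.425) + 0.81*log2(0.81/0.575) = 0.1798

0.1798 bits


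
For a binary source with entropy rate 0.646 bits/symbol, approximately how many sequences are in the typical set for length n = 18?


log2|A_typical| = nH = 18 * 0.646 = 11.628, so |A_typical| ~ 2^11.628 = 3.165e+03

3.165e+03


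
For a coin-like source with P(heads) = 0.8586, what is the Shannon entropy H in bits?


H = -p*log2(p) - (1-p)*log2(1-p). -0.8586*log2(0.8586) = 0.188842; -0.1414*log2(0.1414) = 0.399051. H = 0.188842 + 0.399051 = 0.5879

0.5879 bits


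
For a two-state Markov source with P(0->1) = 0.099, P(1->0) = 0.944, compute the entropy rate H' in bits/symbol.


Stationary distribution: pi_0 = p10/(p01+p10) = 0.9051, pi_1 = 0.0949. Entropy rate H' = pi_0*H(p01) + pi_1*H(p10) = 0.9051*0.4658 + 0.0949*0.3114 = 0.4512

0.4512 bits/symbol


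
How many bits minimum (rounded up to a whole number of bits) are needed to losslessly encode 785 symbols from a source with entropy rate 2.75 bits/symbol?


Minimum bits >= n * H = 785 * 2.75 = 2158.75, rounded up to a whole number of bits = 2159

2159 bits


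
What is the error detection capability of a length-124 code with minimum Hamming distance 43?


Detection capability = d_min - 1 = 43 - 1 = 42

42 errors


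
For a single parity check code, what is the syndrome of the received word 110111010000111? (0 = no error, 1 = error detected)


Syndrome = XOR of all bits = 1 XOR 1 XOR 0 XOR 1 XOR 1 XOR 1 XOR 0 XOR 1 XOR 0 XOR 0 XOR 0 XOR 0 XOR 1 XOR 1 XOR 1 = 1

1


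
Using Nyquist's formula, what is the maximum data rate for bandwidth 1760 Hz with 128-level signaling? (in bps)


Rate = 2 * B * log2(M) = 2 * 1760 * 7.0 = 24640.0

24640.0 bps


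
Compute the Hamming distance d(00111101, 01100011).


Count differing positions: . ^ . ^ ^ ^ ^ . = 5 differences

5


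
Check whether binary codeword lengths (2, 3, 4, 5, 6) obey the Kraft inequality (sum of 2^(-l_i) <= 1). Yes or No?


Kraft sum = sum(2^(-l_i)) = 0.4844, need <= 1. Result: satisfied (a binary prefix-free code with these lengths exists)

Yes


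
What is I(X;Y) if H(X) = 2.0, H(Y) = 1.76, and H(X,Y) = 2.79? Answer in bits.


I(X;Y) = H(X) + H(Y) - H(X,Y) = 2.0 + 1.76 - 2.79 = 0.97

0.97 bits


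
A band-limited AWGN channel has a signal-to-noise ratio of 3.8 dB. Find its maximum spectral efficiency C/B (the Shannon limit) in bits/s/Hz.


SNR_linear = 10^(3.8/10) = 2.3988; C/B = log2(1 + SNR_linear) = log2(1 + 2.3988) = 1.765

1.765 bits/s/Hz


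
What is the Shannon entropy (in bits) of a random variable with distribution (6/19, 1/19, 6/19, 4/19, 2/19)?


H = -sum(p_i * log2(p_i)). Terms: -(6/19)*log2(6/19) = 0.525147; -(1/19)*log2(1/19) = 0.223575; -(6/19)*log2(6/19) = 0.525147; -(4/19)*log2(4/19) = 0.473248; -(2/19)*log2(2/19) = 0.341887. H = 0.525147 + 0.223575 + 0.525147 + 0.473248 + 0.341887 = 2.089

2.089 bits


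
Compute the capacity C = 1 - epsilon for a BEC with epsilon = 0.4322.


C = 1 - epsilon = 1 - 0.4322 = 0.5678

0.5678 bits


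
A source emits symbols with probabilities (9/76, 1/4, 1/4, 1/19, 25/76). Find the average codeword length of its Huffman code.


Huffman construction (repeatedly merge the two least-probable nodes; each merge adds 1 bit to every symbol beneath it): 1/19 + 9/76 = 13/76; 13/76 + 1/4 = 8/19; 1/4 + 25/76 = 11/19; 8/19 + 11/19 = 1. Resulting codeword lengths (in the order the probabilities were given): (3, 2, 2, 3, 2). L_avg = sum(p_i * l_i) = 9/76*3 + 1/4*2 + 1/4*2 + 1/19*3 + 25/76*2 = 165/76 = 2.1711

2.1711 bits


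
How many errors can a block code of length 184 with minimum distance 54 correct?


Correction capability = floor((d-1)/2) = floor((54-1)/2) = 26

26 errors


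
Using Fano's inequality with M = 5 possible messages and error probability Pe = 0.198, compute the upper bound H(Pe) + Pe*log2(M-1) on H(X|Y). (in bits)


H(Pe) = -Pe*log2(Pe) - (1-Pe)*log2(1-Pe) = -0.198*log2(0.198) - 0.802*log2(0.802) = 0.462613 + 0.255297 = 0.7179. Pe*log2(M-1) = 0.198*log2(4) = 0.396000. Bound = H(Pe) + Pe*log2(M-1) = 0.462613 + 0.255297 + 0.396000 = 1.1139

1.1139 bits


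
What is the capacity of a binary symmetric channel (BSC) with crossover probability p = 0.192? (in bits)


H(p) = -p*log2(p) - (1-p)*log2(1-p) = -0.192*log2(0.192) - 0.808*log2(0.808) = 0.457118 + 0.248519 = 0.7056. C = 1 - H(p) = 1 - 0.7056 = 0.2944

0.2944 bits


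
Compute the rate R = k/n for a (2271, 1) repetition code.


Rate = k/n = 1/2271

1/2271


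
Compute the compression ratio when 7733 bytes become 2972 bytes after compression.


Ratio = original / compressed = 7733 / 2972 = 2.602

2.602


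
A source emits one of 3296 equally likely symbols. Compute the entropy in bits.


H = log2(n) = log2(3296) = 11.6865

11.6865 bits


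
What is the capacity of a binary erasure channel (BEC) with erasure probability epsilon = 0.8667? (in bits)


C = 1 - epsilon = 1 - 0.8667 = 0.1333

0.1333 bits


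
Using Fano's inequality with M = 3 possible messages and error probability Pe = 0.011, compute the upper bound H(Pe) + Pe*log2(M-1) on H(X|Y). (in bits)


H(Pe) = -Pe*log2(Pe) - (1-Pe)*log2(1-Pe) = -0.011*log2(0.011) - 0.989*log2(0.989) = 0.071570 + 0.015782 = 0.0874. Pe*log2(M-1) = 0.011*log2(2) = 0.011000. Bound = H(Pe) + Pe*log2(M-1) = 0.071570 + 0.015782 + 0.011000 = 0.0984

0.0984 bits


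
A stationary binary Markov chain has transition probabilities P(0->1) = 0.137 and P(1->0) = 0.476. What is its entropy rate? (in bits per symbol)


Stationary distribution: pi_0 = p10/(p01+p10) = 0.7765, pi_1 = 0.2235. Entropy rate H' = pi_0*H(p01) + pi_1*H(p10) = 0.7765*0.5763 + 0.2235*0.9983 = 0.6706

0.6706 bits/symbol


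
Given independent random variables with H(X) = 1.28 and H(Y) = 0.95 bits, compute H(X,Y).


For independent variables, H(X,Y) = H(X) + H(Y) = 1.28 + 0.95 = 2.23

2.23 bits


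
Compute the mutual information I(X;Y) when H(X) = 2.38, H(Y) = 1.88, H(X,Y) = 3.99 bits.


I(X;Y) = H(X) + H(Y) - H(X,Y) = 2.38 + 1.88 - 3.99 = 0.27

0.27 bits


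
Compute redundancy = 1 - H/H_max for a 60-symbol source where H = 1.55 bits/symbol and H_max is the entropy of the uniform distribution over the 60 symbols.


H_max = log2(K) = log2(60) = 5.9069 bits/symbol. Redundancy = 1 - H/H_max = 1 - 1.55/5.9069 = 1 - 0.2624 = 0.7376

0.7376


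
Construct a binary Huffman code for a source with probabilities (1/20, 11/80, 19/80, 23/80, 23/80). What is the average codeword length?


Huffman construction (repeatedly merge the two least-probable nodes; each merge adds 1 bit to every symbol beneath it): 1/20 + 11/80 = 3/16; 3/16 + 19/80 = 17/40; 23/80 + 23/80 = 23/40; 17/40 + 23/40 = 1. Resulting codeword lengths (in the order the probabilities were given): (3, 3, 2, 2, 2). L_avg = sum(p_i * l_i) = 1/20*3 + 11/80*3 + 19/80*2 + 23/80*2 + 23/80*2 = 35/16 = 2.1875

2.1875 bits


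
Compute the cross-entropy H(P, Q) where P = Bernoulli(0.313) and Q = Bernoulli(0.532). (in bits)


H(P,Q) = -p*log2(q) - (1-p)*log2(1-q). -0.313*log2(0.532) = 0.284987; -0.687*log2(0.468) = 0.752553. H(P,Q) = 0.284987 + 0.752553 = 1.0375

1.0375 bits


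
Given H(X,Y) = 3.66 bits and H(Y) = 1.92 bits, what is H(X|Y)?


H(X|Y) = H(X,Y) - H(Y) = 3.66 - 1.92 = 1.74

1.74 bits


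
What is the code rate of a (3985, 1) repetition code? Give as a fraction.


Rate = k/n = 1/3985

1/3985


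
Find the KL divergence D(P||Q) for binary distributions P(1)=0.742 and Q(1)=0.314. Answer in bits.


KL = p*log2(p/q) + (1-p)*log2((1-p)/(1-q)) = 0.742*log2(0.742/0.314) + 0.258*log2(0.258/0.686) = 0.5566

0.5566 bits


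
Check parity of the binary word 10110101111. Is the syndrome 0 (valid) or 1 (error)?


Syndrome = XOR of all bits = 1 XOR 0 XOR 1 XOR 1 XOR 0 XOR 1 XOR 0 XOR 1 XOR 1 XOR 1 XOR 1 = 0

0


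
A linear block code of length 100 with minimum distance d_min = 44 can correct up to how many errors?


Correction capability = floor((d-1)/2) = floor((44-1)/2) = 21

21 errors


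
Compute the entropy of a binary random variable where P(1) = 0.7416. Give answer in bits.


H = -p*log2(p) - (1-p)*log2(1-p). -0.7416*log2(0.7416) = 0.319842; -0.2584*log2(0.2584) = 0.504480. H = 0.319842 + 0.504480 = 0.8243

0.8243 bits


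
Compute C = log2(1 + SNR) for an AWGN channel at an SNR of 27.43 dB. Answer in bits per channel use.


SNR_linear = 10^(27.43/10) = 553.3501; C = log2(1 + SNR_linear) = log2(1 + 553.3501) = 9.1147

9.1147 bits/channel use


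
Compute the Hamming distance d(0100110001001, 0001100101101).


Count differing positions: . ^ . ^ . ^ . ^ . . ^ . . = 5 differences

5


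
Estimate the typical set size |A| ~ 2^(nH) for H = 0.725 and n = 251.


log2|A_typical| = nH = 251 * 0.725 = 181.975, so |A_typical| ~ 2^181.975 = 6.025e+54

6.025e+54


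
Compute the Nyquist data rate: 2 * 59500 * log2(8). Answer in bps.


Rate = 2 * B * log2(M) = 2 * 59500 * 3.0 = 357000.0

357000.0 bps


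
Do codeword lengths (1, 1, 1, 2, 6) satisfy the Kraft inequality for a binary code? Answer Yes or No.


Kraft sum = sum(2^(-l_i)) = 1.7656, need <= 1. Result: violated (a binary prefix-free code with these lengths cannot exist)

No


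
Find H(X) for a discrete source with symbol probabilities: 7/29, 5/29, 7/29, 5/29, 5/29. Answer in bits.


H = -sum(p_i * log2(p_i)). Terms: -(7/29)*log2(7/29) = 0.494979; -(5/29)*log2(5/29) = 0.437251; -(7/29)*log2(7/29) = 0.494979; -(5/29)*log2(5/29) = 0.437251; -(5/29)*log2(5/29) = 0.437251. H = 0.494979 + 0.437251 + 0.494979 + 0.437251 + 0.437251 = 2.3017

2.3017 bits
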